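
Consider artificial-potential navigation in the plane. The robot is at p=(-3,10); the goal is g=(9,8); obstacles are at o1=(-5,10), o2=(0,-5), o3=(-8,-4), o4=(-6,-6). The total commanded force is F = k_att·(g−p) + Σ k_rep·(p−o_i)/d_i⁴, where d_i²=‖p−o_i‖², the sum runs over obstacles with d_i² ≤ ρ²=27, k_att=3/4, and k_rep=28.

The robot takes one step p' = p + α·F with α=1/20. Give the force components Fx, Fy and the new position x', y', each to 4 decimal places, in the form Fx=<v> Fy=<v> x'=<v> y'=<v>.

Fx=12.5000 Fy=-1.5000 x'=-2.3750 y'=9.9250

F_att = 3/4·(g−p) = 3/4·(12,-2) = (9.0000,-1.5000)
o1: d²=4 ≤ ρ²=27; F_rep = 28·(2,0)/4² = (3.5000,0.0000)
o2: d²=234 > ρ²=27 → inactive
o3: d²=221 > ρ²=27 → inactive
o4: d²=265 > ρ²=27 → inactive
F = F_att + ΣF_rep = (12.5000,-1.5000)
p' = p + 1/20·F = (-2.3750,9.9250)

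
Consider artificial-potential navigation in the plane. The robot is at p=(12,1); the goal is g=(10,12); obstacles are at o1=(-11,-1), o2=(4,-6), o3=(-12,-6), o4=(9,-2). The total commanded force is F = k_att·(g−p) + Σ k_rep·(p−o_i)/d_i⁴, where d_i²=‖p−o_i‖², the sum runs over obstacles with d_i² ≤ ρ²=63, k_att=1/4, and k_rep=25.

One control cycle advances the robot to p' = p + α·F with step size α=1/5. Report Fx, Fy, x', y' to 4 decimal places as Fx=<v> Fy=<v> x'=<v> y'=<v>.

Fx=-0.2685 Fy=2.9815 x'=11.9463 y'=1.5963

F_att = 1/4·(g−p) = 1/4·(-2,11) = (-0.5000,2.7500)
o1: d²=533 > ρ²=63 → inactive
o2: d²=113 > ρ²=63 → inactive
o3: d²=625 > ρ²=63 → inactive
o4: d²=18 ≤ ρ²=63; F_rep = 25·(3,3)/18² = (0.2315,0.2315)
F = F_att + ΣF_rep = (-0.2685,2.9815)
p' = p + 1/5·F = (11.9463,1.5963)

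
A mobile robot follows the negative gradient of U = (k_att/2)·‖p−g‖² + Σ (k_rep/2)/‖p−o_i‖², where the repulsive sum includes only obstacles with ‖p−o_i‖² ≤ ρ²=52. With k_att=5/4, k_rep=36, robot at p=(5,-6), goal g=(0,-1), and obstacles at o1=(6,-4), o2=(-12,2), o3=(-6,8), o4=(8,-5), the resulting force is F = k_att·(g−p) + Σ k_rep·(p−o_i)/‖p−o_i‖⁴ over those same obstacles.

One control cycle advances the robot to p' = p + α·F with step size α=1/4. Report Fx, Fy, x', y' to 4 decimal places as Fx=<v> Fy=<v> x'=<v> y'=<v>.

Fx=-8.7700 Fy=3.0100 x'=2.8075 y'=-5.2475

F_att = 5/4·(g−p) = 5/4·(-5,5) = (-6.2500,6.2500)
o1: d²=5 ≤ ρ²=52; F_rep = 36·(-1,-2)/5² = (-1.4400,-2.8800)
o2: d²=353 > ρ²=52 → inactive
o3: d²=317 > ρ²=52 → inactive
o4: d²=10 ≤ ρ²=52; F_rep = 36·(-3,-1)/10² = (-1.0800,-0.3600)
F = F_att + ΣF_rep = (-8.7700,3.0100)
p' = p + 1/4·F = (2.8075,-5.2475)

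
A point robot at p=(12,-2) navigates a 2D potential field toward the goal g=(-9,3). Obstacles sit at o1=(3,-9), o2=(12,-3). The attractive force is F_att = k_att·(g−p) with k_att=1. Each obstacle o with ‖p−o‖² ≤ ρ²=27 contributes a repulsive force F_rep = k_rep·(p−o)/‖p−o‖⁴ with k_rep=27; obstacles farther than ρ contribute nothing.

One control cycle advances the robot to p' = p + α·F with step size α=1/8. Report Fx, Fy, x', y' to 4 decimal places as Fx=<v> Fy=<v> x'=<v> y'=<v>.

F_att = 1·(g−p) = 1·(-21,5) = (-21.0000,5.0000)
o1: d²=130 > ρ²=27 → inactive
o2: d²=1 ≤ ρ²=27; F_rep = 27·(0,1)/1² = (0.0000,27.0000)
F = F_att + ΣF_rep = (-21.0000,32.0000)
p' = p + 1/8·F = (9.3750,2.0000)

Fx=-21.0000 Fy=32.0000 x'=9.3750 y'=2.0000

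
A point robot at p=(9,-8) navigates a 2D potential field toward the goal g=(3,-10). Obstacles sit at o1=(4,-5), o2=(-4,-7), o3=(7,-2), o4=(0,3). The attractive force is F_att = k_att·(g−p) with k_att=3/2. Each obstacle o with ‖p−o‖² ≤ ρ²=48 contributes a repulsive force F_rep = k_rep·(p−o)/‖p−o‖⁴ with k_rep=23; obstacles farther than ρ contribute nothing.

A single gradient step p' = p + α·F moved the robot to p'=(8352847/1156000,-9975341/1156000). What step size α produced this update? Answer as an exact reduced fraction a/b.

α = 1/5

F_att = 3/2·(g−p) = 3/2·(-6,-2) = (-9.0000,-3.0000)
o1: d²=34 ≤ ρ²=48; F_rep = 23·(5,-3)/34² = (0.0995,-0.0597)
o2: d²=170 > ρ²=48 → inactive
o3: d²=40 ≤ ρ²=48; F_rep = 23·(2,-6)/40² = (0.0288,-0.0862)
o4: d²=202 > ρ²=48 → inactive
F = F_att + ΣF_rep = (-8.8718,-3.1459)
Δp = p'−p = (-1.7744,-0.6292); α = Δx/Fx = (-2051153/1156000) / (-2051153/231200) = 1/5
check: Δy/Fy = (-727341/1156000) / (-727341/231200) = 1/5 ✓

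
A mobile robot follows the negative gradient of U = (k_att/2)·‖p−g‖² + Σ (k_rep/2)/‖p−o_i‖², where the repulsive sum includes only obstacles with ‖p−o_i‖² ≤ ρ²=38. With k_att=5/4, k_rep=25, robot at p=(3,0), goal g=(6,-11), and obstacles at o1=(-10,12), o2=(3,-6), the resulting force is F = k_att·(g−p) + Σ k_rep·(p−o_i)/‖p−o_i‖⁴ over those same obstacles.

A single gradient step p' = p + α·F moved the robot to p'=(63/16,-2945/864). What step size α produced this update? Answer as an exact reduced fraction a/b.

F_att = 5/4·(g−p) = 5/4·(3,-11) = (3.7500,-13.7500)
o1: d²=313 > ρ²=38 → inactive
o2: d²=36 ≤ ρ²=38; F_rep = 25·(0,6)/36² = (0.0000,0.1157)
F = F_att + ΣF_rep = (3.7500,-13.6343)
Δp = p'−p = (0.9375,-3.4086); α = Δx/Fx = (15/16) / (15/4) = 1/4
check: Δy/Fy = (-2945/864) / (-2945/216) = 1/4 ✓

α = 1/4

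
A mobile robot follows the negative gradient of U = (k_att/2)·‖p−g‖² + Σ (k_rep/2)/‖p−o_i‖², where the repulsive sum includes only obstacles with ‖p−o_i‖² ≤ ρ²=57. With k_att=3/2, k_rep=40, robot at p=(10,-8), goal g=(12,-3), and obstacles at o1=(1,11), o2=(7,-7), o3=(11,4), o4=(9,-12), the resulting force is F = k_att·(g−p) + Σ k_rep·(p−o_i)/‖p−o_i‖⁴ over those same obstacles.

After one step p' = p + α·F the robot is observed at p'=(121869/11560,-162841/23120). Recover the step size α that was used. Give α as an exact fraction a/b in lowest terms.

α = 1/8

F_att = 3/2·(g−p) = 3/2·(2,5) = (3.0000,7.5000)
o1: d²=442 > ρ²=57 → inactive
o2: d²=10 ≤ ρ²=57; F_rep = 40·(3,-1)/10² = (1.2000,-0.4000)
o3: d²=145 > ρ²=57 → inactive
o4: d²=17 ≤ ρ²=57; F_rep = 40·(1,4)/17² = (0.1384,0.5536)
F = F_att + ΣF_rep = (4.3384,7.6536)
Δp = p'−p = (0.5423,0.9567); α = Δx/Fx = (6269/11560) / (6269/1445) = 1/8
check: Δy/Fy = (22119/23120) / (22119/2890) = 1/8 ✓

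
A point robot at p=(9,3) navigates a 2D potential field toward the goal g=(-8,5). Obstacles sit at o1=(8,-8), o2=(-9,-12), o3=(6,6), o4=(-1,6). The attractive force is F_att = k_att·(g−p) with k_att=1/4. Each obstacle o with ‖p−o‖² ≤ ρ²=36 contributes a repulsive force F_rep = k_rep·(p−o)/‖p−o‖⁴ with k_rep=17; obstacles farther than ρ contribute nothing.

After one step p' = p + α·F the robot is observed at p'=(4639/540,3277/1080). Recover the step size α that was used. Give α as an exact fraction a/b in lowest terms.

F_att = 1/4·(g−p) = 1/4·(-17,2) = (-4.2500,0.5000)
o1: d²=122 > ρ²=36 → inactive
o2: d²=549 > ρ²=36 → inactive
o3: d²=18 ≤ ρ²=36; F_rep = 17·(3,-3)/18² = (0.1574,-0.1574)
o4: d²=109 > ρ²=36 → inactive
F = F_att + ΣF_rep = (-4.0926,0.3426)
Δp = p'−p = (-0.4093,0.0343); α = Δx/Fx = (-221/540) / (-221/54) = 1/10
check: Δy/Fy = (37/1080) / (37/108) = 1/10 ✓

α = 1/10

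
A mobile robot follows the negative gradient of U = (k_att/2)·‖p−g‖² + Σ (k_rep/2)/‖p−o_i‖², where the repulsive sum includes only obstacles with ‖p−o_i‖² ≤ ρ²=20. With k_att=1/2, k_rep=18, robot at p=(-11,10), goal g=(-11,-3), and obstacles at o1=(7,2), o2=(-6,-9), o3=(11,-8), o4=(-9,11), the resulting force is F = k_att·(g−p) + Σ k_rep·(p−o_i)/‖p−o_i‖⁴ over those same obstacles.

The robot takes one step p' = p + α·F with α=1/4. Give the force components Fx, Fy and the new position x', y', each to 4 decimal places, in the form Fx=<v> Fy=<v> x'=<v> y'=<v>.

F_att = 1/2·(g−p) = 1/2·(0,-13) = (0.0000,-6.5000)
o1: d²=388 > ρ²=20 → inactive
o2: d²=386 > ρ²=20 → inactive
o3: d²=808 > ρ²=20 → inactive
o4: d²=5 ≤ ρ²=20; F_rep = 18·(-2,-1)/5² = (-1.4400,-0.7200)
F = F_att + ΣF_rep = (-1.4400,-7.2200)
p' = p + 1/4·F = (-11.3600,8.1950)

Fx=-1.4400 Fy=-7.2200 x'=-11.3600 y'=8.1950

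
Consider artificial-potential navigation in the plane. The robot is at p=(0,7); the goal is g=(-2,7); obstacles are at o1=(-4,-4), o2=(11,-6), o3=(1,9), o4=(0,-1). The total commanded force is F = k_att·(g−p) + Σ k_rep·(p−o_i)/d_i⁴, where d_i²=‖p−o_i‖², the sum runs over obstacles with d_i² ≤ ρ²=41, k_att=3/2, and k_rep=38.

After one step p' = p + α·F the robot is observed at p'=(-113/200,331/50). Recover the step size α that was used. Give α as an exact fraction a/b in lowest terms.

α = 1/8

F_att = 3/2·(g−p) = 3/2·(-2,0) = (-3.0000,0.0000)
o1: d²=137 > ρ²=41 → inactive
o2: d²=290 > ρ²=41 → inactive
o3: d²=5 ≤ ρ²=41; F_rep = 38·(-1,-2)/5² = (-1.5200,-3.0400)
o4: d²=64 > ρ²=41 → inactive
F = F_att + ΣF_rep = (-4.5200,-3.0400)
Δp = p'−p = (-0.5650,-0.3800); α = Δx/Fx = (-113/200) / (-113/25) = 1/8
check: Δy/Fy = (-19/50) / (-76/25) = 1/8 ✓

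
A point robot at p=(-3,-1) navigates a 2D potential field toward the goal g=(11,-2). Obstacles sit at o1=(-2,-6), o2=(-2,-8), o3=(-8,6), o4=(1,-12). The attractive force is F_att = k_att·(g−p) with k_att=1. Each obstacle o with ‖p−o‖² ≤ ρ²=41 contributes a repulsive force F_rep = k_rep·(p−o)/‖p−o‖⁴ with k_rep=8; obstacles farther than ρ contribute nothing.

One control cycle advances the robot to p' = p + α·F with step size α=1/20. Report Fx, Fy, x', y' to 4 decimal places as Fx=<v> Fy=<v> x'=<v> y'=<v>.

F_att = 1·(g−p) = 1·(14,-1) = (14.0000,-1.0000)
o1: d²=26 ≤ ρ²=41; F_rep = 8·(-1,5)/26² = (-0.0118,0.0592)
o2: d²=50 > ρ²=41 → inactive
o3: d²=74 > ρ²=41 → inactive
o4: d²=137 > ρ²=41 → inactive
F = F_att + ΣF_rep = (13.9882,-0.9408)
p' = p + 1/20·F = (-2.3006,-1.0470)

Fx=13.9882 Fy=-0.9408 x'=-2.3006 y'=-1.0470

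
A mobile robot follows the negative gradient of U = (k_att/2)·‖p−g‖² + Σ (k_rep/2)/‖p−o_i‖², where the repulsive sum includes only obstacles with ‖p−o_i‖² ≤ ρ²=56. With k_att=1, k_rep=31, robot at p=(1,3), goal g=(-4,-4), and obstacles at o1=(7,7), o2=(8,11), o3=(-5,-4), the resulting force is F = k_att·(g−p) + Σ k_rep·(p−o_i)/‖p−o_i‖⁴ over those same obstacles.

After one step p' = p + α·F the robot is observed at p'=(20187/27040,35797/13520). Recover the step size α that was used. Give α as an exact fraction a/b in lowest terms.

α = 1/20

F_att = 1·(g−p) = 1·(-5,-7) = (-5.0000,-7.0000)
o1: d²=52 ≤ ρ²=56; F_rep = 31·(-6,-4)/52² = (-0.0688,-0.0459)
o2: d²=113 > ρ²=56 → inactive
o3: d²=85 > ρ²=56 → inactive
F = F_att + ΣF_rep = (-5.0688,-7.0459)
Δp = p'−p = (-0.2534,-0.3523); α = Δx/Fx = (-6853/27040) / (-6853/1352) = 1/20
check: Δy/Fy = (-4763/13520) / (-4763/676) = 1/20 ✓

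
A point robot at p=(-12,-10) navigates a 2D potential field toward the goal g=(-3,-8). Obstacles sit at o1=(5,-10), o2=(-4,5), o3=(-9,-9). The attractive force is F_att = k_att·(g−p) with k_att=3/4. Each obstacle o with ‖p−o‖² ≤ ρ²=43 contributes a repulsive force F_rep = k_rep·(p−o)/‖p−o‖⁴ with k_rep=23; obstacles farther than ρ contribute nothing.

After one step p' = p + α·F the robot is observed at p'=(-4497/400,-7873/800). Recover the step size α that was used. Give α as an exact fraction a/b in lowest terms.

F_att = 3/4·(g−p) = 3/4·(9,2) = (6.7500,1.5000)
o1: d²=289 > ρ²=43 → inactive
o2: d²=289 > ρ²=43 → inactive
o3: d²=10 ≤ ρ²=43; F_rep = 23·(-3,-1)/10² = (-0.6900,-0.2300)
F = F_att + ΣF_rep = (6.0600,1.2700)
Δp = p'−p = (0.7575,0.1588); α = Δx/Fx = (303/400) / (303/50) = 1/8
check: Δy/Fy = (127/800) / (127/100) = 1/8 ✓

α = 1/8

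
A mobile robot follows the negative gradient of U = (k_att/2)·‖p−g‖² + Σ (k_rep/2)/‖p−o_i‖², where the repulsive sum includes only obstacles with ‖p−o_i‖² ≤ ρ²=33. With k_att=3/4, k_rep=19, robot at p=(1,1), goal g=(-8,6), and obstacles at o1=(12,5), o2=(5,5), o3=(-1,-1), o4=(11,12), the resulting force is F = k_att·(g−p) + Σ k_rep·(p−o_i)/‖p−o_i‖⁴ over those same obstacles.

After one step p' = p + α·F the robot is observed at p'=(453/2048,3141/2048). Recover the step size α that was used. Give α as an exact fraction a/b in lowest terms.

α = 1/8

F_att = 3/4·(g−p) = 3/4·(-9,5) = (-6.7500,3.7500)
o1: d²=137 > ρ²=33 → inactive
o2: d²=32 ≤ ρ²=33; F_rep = 19·(-4,-4)/32² = (-0.0742,-0.0742)
o3: d²=8 ≤ ρ²=33; F_rep = 19·(2,2)/8² = (0.5938,0.5938)
o4: d²=221 > ρ²=33 → inactive
F = F_att + ΣF_rep = (-6.2305,4.2695)
Δp = p'−p = (-0.7788,0.5337); α = Δx/Fx = (-1595/2048) / (-1595/256) = 1/8
check: Δy/Fy = (1093/2048) / (1093/256) = 1/8 ✓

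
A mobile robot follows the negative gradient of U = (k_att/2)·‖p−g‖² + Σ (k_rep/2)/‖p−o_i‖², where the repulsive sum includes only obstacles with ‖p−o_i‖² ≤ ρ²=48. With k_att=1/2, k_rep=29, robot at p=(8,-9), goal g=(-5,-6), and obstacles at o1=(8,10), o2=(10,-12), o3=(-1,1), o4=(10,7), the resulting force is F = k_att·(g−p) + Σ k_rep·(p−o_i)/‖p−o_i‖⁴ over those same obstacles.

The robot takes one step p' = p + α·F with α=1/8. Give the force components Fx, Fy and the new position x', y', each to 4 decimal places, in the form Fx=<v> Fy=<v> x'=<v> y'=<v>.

Fx=-6.8432 Fy=2.0148 x'=7.1446 y'=-8.7482

F_att = 1/2·(g−p) = 1/2·(-13,3) = (-6.5000,1.5000)
o1: d²=361 > ρ²=48 → inactive
o2: d²=13 ≤ ρ²=48; F_rep = 29·(-2,3)/13² = (-0.3432,0.5148)
o3: d²=181 > ρ²=48 → inactive
o4: d²=260 > ρ²=48 → inactive
F = F_att + ΣF_rep = (-6.8432,2.0148)
p' = p + 1/8·F = (7.1446,-8.7482)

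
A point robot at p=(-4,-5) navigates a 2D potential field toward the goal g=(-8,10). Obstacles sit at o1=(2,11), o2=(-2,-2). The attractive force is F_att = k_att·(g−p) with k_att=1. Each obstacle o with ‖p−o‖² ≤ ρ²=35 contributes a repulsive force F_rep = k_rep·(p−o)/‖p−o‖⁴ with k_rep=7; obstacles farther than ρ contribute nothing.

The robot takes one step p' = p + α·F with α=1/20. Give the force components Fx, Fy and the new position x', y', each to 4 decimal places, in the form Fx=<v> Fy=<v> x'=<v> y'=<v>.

F_att = 1·(g−p) = 1·(-4,15) = (-4.0000,15.0000)
o1: d²=292 > ρ²=35 → inactive
o2: d²=13 ≤ ρ²=35; F_rep = 7·(-2,-3)/13² = (-0.0828,-0.1243)
F = F_att + ΣF_rep = (-4.0828,14.8757)
p' = p + 1/20·F = (-4.2041,-4.2562)

Fx=-4.0828 Fy=14.8757 x'=-4.2041 y'=-4.2562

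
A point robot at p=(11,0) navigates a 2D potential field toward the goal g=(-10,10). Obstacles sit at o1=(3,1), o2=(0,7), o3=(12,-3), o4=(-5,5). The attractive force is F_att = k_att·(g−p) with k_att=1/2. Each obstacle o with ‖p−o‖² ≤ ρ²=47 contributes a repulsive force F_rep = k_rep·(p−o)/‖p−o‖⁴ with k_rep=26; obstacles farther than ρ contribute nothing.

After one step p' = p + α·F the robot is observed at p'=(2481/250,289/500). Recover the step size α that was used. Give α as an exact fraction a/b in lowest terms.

α = 1/10

F_att = 1/2·(g−p) = 1/2·(-21,10) = (-10.5000,5.0000)
o1: d²=65 > ρ²=47 → inactive
o2: d²=170 > ρ²=47 → inactive
o3: d²=10 ≤ ρ²=47; F_rep = 26·(-1,3)/10² = (-0.2600,0.7800)
o4: d²=281 > ρ²=47 → inactive
F = F_att + ΣF_rep = (-10.7600,5.7800)
Δp = p'−p = (-1.0760,0.5780); α = Δx/Fx = (-269/250) / (-269/25) = 1/10
check: Δy/Fy = (289/500) / (289/50) = 1/10 ✓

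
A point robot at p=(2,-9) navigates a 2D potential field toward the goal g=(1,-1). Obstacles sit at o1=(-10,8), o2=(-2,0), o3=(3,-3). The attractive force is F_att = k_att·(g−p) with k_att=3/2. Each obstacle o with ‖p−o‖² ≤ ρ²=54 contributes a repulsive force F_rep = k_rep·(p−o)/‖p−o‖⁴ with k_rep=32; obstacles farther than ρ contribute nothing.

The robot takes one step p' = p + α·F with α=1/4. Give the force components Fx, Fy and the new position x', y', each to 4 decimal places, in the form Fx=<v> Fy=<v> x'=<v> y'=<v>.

F_att = 3/2·(g−p) = 3/2·(-1,8) = (-1.5000,12.0000)
o1: d²=433 > ρ²=54 → inactive
o2: d²=97 > ρ²=54 → inactive
o3: d²=37 ≤ ρ²=54; F_rep = 32·(-1,-6)/37² = (-0.0234,-0.1402)
F = F_att + ΣF_rep = (-1.5234,11.8598)
p' = p + 1/4·F = (1.6192,-6.0351)

Fx=-1.5234 Fy=11.8598 x'=1.6192 y'=-6.0351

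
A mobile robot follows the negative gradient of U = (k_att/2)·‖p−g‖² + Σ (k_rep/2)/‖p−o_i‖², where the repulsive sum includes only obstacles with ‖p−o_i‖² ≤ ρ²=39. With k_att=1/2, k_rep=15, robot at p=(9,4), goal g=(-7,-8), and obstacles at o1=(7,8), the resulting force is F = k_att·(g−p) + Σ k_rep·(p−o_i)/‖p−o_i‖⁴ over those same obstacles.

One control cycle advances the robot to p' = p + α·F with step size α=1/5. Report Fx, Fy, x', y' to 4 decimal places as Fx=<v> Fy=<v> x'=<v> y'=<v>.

Fx=-7.9250 Fy=-6.1500 x'=7.4150 y'=2.7700

F_att = 1/2·(g−p) = 1/2·(-16,-12) = (-8.0000,-6.0000)
o1: d²=20 ≤ ρ²=39; F_rep = 15·(2,-4)/20² = (0.0750,-0.1500)
F = F_att + ΣF_rep = (-7.9250,-6.1500)
p' = p + 1/5·F = (7.4150,2.7700)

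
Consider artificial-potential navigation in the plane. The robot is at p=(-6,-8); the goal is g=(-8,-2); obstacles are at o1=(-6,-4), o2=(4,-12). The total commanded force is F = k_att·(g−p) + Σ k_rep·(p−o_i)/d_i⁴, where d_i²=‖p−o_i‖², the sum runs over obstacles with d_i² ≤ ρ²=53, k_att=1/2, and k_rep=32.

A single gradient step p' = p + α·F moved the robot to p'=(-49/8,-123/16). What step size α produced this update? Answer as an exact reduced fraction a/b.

α = 1/8

F_att = 1/2·(g−p) = 1/2·(-2,6) = (-1.0000,3.0000)
o1: d²=16 ≤ ρ²=53; F_rep = 32·(0,-4)/16² = (0.0000,-0.5000)
o2: d²=116 > ρ²=53 → inactive
F = F_att + ΣF_rep = (-1.0000,2.5000)
Δp = p'−p = (-0.1250,0.3125); α = Δx/Fx = (-1/8) / (-1) = 1/8
check: Δy/Fy = (5/16) / (5/2) = 1/8 ✓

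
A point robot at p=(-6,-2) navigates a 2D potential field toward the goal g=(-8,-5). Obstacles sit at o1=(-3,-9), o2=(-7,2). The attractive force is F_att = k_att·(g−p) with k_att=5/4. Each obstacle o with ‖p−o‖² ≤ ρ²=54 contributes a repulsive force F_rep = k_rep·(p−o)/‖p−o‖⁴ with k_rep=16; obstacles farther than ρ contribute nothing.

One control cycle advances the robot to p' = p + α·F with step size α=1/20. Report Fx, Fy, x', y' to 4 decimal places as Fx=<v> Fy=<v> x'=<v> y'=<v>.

Fx=-2.4446 Fy=-3.9715 x'=-6.1222 y'=-2.1986

F_att = 5/4·(g−p) = 5/4·(-2,-3) = (-2.5000,-3.7500)
o1: d²=58 > ρ²=54 → inactive
o2: d²=17 ≤ ρ²=54; F_rep = 16·(1,-4)/17² = (0.0554,-0.2215)
F = F_att + ΣF_rep = (-2.4446,-3.9715)
p' = p + 1/20·F = (-6.1222,-2.1986)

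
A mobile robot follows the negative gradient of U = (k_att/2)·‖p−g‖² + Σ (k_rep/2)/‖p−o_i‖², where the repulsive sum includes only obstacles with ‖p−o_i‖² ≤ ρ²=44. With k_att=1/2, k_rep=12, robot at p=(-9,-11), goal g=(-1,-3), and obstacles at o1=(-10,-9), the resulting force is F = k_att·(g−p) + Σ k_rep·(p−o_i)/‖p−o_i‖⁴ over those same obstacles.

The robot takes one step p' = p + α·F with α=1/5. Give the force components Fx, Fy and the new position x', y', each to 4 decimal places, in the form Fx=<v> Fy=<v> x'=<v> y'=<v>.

Fx=4.4800 Fy=3.0400 x'=-8.1040 y'=-10.3920

F_att = 1/2·(g−p) = 1/2·(8,8) = (4.0000,4.0000)
o1: d²=5 ≤ ρ²=44; F_rep = 12·(1,-2)/5² = (0.4800,-0.9600)
F = F_att + ΣF_rep = (4.4800,3.0400)
p' = p + 1/5·F = (-8.1040,-10.3920)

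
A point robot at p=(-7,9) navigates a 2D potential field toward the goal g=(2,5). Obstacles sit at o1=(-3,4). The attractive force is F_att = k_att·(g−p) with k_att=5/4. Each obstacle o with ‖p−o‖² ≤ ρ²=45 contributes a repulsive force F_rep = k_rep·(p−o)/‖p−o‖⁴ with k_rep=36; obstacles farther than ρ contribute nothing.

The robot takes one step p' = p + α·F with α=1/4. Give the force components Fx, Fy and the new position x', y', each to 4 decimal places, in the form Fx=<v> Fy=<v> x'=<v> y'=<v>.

Fx=11.1643 Fy=-4.8929 x'=-4.2089 y'=7.7768

F_att = 5/4·(g−p) = 5/4·(9,-4) = (11.2500,-5.0000)
o1: d²=41 ≤ ρ²=45; F_rep = 36·(-4,5)/41² = (-0.0857,0.1071)
F = F_att + ΣF_rep = (11.1643,-4.8929)
p' = p + 1/4·F = (-4.2089,7.7768)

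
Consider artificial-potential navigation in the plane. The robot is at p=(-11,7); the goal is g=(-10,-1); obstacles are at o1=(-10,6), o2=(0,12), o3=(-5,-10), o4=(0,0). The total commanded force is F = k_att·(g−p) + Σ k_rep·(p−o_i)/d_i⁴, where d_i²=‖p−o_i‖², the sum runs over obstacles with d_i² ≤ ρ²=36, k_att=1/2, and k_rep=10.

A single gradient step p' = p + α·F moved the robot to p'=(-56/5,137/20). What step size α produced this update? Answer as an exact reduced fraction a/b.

F_att = 1/2·(g−p) = 1/2·(1,-8) = (0.5000,-4.0000)
o1: d²=2 ≤ ρ²=36; F_rep = 10·(-1,1)/2² = (-2.5000,2.5000)
o2: d²=146 > ρ²=36 → inactive
o3: d²=325 > ρ²=36 → inactive
o4: d²=170 > ρ²=36 → inactive
F = F_att + ΣF_rep = (-2.0000,-1.5000)
Δp = p'−p = (-0.2000,-0.1500); α = Δx/Fx = (-1/5) / (-2) = 1/10
check: Δy/Fy = (-3/20) / (-3/2) = 1/10 ✓

α = 1/10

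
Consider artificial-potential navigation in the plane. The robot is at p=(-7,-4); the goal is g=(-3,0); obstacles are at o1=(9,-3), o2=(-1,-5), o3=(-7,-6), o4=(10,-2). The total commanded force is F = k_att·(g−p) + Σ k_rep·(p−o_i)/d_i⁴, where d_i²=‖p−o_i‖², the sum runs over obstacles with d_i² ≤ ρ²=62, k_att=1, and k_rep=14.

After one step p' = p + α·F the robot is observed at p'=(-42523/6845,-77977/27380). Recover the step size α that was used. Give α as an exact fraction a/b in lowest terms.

α = 1/5

F_att = 1·(g−p) = 1·(4,4) = (4.0000,4.0000)
o1: d²=257 > ρ²=62 → inactive
o2: d²=37 ≤ ρ²=62; F_rep = 14·(-6,1)/37² = (-0.0614,0.0102)
o3: d²=4 ≤ ρ²=62; F_rep = 14·(0,2)/4² = (0.0000,1.7500)
o4: d²=293 > ρ²=62 → inactive
F = F_att + ΣF_rep = (3.9386,5.7602)
Δp = p'−p = (0.7877,1.1520); α = Δx/Fx = (5392/6845) / (5392/1369) = 1/5
check: Δy/Fy = (31543/27380) / (31543/5476) = 1/5 ✓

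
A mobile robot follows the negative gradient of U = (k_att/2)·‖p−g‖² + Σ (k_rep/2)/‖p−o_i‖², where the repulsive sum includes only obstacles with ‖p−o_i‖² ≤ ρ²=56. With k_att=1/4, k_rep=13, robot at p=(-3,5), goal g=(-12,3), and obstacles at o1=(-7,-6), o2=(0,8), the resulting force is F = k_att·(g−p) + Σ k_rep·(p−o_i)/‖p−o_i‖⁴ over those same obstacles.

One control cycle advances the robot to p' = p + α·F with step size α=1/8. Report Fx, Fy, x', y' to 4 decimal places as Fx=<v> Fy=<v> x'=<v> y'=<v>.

F_att = 1/4·(g−p) = 1/4·(-9,-2) = (-2.2500,-0.5000)
o1: d²=137 > ρ²=56 → inactive
o2: d²=18 ≤ ρ²=56; F_rep = 13·(-3,-3)/18² = (-0.1204,-0.1204)
F = F_att + ΣF_rep = (-2.3704,-0.6204)
p' = p + 1/8·F = (-3.2963,4.9225)

Fx=-2.3704 Fy=-0.6204 x'=-3.2963 y'=4.9225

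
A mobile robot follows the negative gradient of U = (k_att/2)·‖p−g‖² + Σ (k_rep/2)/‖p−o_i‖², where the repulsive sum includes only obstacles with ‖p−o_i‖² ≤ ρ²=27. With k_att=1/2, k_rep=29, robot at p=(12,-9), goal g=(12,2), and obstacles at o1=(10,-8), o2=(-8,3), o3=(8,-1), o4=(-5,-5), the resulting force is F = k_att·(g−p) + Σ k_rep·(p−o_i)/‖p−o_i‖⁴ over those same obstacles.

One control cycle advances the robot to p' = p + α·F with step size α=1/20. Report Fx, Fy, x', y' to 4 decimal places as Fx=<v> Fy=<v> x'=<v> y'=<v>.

Fx=2.3200 Fy=4.3400 x'=12.1160 y'=-8.7830

F_att = 1/2·(g−p) = 1/2·(0,11) = (0.0000,5.5000)
o1: d²=5 ≤ ρ²=27; F_rep = 29·(2,-1)/5² = (2.3200,-1.1600)
o2: d²=544 > ρ²=27 → inactive
o3: d²=80 > ρ²=27 → inactive
o4: d²=305 > ρ²=27 → inactive
F = F_att + ΣF_rep = (2.3200,4.3400)
p' = p + 1/20·F = (12.1160,-8.7830)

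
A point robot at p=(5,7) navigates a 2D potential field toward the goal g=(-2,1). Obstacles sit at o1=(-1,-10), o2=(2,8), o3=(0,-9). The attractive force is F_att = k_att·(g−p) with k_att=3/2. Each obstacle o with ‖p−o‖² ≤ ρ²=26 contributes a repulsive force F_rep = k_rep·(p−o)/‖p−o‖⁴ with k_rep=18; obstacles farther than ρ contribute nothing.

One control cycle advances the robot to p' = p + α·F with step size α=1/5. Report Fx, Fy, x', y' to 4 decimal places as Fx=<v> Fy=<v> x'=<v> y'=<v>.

F_att = 3/2·(g−p) = 3/2·(-7,-6) = (-10.5000,-9.0000)
o1: d²=325 > ρ²=26 → inactive
o2: d²=10 ≤ ρ²=26; F_rep = 18·(3,-1)/10² = (0.5400,-0.1800)
o3: d²=281 > ρ²=26 → inactive
F = F_att + ΣF_rep = (-9.9600,-9.1800)
p' = p + 1/5·F = (3.0080,5.1640)

Fx=-9.9600 Fy=-9.1800 x'=3.0080 y'=5.1640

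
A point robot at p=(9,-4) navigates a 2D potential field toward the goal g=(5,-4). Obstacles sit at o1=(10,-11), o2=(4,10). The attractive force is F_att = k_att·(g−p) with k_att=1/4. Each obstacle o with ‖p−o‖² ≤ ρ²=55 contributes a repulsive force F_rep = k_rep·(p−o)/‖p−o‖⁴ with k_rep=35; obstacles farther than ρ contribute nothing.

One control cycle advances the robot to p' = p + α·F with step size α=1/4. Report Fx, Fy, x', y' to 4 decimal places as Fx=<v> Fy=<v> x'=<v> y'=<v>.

Fx=-1.0140 Fy=0.0980 x'=8.7465 y'=-3.9755

F_att = 1/4·(g−p) = 1/4·(-4,0) = (-1.0000,0.0000)
o1: d²=50 ≤ ρ²=55; F_rep = 35·(-1,7)/50² = (-0.0140,0.0980)
o2: d²=221 > ρ²=55 → inactive
F = F_att + ΣF_rep = (-1.0140,0.0980)
p' = p + 1/4·F = (8.7465,-3.9755)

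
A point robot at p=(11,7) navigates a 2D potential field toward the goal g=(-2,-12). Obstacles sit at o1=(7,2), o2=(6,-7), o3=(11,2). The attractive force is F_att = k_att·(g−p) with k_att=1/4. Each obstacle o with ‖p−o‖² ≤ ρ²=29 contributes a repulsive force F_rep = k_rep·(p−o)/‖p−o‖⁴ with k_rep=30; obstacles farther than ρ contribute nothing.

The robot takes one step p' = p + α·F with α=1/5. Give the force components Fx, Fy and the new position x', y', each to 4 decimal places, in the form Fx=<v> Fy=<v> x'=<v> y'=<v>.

F_att = 1/4·(g−p) = 1/4·(-13,-19) = (-3.2500,-4.7500)
o1: d²=41 > ρ²=29 → inactive
o2: d²=221 > ρ²=29 → inactive
o3: d²=25 ≤ ρ²=29; F_rep = 30·(0,5)/25² = (0.0000,0.2400)
F = F_att + ΣF_rep = (-3.2500,-4.5100)
p' = p + 1/5·F = (10.3500,6.0980)

Fx=-3.2500 Fy=-4.5100 x'=10.3500 y'=6.0980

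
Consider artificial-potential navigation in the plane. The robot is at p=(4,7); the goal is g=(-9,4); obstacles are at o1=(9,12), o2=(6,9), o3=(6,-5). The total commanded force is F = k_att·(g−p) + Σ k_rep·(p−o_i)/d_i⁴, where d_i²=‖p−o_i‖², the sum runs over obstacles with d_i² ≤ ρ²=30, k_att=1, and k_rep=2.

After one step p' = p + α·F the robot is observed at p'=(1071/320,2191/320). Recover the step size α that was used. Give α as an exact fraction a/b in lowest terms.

α = 1/20

F_att = 1·(g−p) = 1·(-13,-3) = (-13.0000,-3.0000)
o1: d²=50 > ρ²=30 → inactive
o2: d²=8 ≤ ρ²=30; F_rep = 2·(-2,-2)/8² = (-0.0625,-0.0625)
o3: d²=148 > ρ²=30 → inactive
F = F_att + ΣF_rep = (-13.0625,-3.0625)
Δp = p'−p = (-0.6531,-0.1531); α = Δx/Fx = (-209/320) / (-209/16) = 1/20
check: Δy/Fy = (-49/320) / (-49/16) = 1/20 ✓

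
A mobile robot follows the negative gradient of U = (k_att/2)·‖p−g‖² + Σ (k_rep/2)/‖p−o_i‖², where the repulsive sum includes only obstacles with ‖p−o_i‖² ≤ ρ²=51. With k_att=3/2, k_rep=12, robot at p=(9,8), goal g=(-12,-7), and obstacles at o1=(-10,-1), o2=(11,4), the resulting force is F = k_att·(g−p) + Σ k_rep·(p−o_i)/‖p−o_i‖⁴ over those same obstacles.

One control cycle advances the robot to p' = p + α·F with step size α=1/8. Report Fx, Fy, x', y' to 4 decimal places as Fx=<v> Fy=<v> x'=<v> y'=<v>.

Fx=-31.5600 Fy=-22.3800 x'=5.0550 y'=5.2025

F_att = 3/2·(g−p) = 3/2·(-21,-15) = (-31.5000,-22.5000)
o1: d²=442 > ρ²=51 → inactive
o2: d²=20 ≤ ρ²=51; F_rep = 12·(-2,4)/20² = (-0.0600,0.1200)
F = F_att + ΣF_rep = (-31.5600,-22.3800)
p' = p + 1/8·F = (5.0550,5.2025)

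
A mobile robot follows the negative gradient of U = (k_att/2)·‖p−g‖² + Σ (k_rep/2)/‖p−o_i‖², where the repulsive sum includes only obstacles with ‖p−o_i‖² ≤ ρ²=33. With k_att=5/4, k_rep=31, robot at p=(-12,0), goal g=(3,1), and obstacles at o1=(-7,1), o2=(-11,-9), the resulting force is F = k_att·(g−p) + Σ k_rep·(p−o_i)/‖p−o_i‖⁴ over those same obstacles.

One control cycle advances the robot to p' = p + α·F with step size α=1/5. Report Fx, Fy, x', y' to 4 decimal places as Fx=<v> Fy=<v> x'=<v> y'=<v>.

Fx=18.5207 Fy=1.2041 x'=-8.2959 y'=0.2408

F_att = 5/4·(g−p) = 5/4·(15,1) = (18.7500,1.2500)
o1: d²=26 ≤ ρ²=33; F_rep = 31·(-5,-1)/26² = (-0.2293,-0.0459)
o2: d²=82 > ρ²=33 → inactive
F = F_att + ΣF_rep = (18.5207,1.2041)
p' = p + 1/5·F = (-8.2959,0.2408)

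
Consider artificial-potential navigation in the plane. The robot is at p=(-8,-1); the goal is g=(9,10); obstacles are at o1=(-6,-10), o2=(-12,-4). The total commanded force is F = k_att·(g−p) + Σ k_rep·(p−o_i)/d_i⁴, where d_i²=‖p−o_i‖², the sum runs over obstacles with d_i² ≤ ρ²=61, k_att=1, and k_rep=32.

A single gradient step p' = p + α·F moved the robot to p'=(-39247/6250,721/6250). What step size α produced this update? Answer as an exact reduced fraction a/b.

F_att = 1·(g−p) = 1·(17,11) = (17.0000,11.0000)
o1: d²=85 > ρ²=61 → inactive
o2: d²=25 ≤ ρ²=61; F_rep = 32·(4,3)/25² = (0.2048,0.1536)
F = F_att + ΣF_rep = (17.2048,11.1536)
Δp = p'−p = (1.7205,1.1154); α = Δx/Fx = (10753/6250) / (10753/625) = 1/10
check: Δy/Fy = (6971/6250) / (6971/625) = 1/10 ✓

α = 1/10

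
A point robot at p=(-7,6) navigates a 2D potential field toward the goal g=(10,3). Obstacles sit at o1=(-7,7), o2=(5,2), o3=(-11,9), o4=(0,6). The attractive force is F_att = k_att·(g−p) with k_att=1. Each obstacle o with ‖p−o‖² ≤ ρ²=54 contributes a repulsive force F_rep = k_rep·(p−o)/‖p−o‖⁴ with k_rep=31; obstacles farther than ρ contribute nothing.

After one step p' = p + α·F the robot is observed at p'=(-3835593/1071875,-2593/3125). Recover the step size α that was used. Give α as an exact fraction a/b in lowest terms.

F_att = 1·(g−p) = 1·(17,-3) = (17.0000,-3.0000)
o1: d²=1 ≤ ρ²=54; F_rep = 31·(0,-1)/1² = (0.0000,-31.0000)
o2: d²=160 > ρ²=54 → inactive
o3: d²=25 ≤ ρ²=54; F_rep = 31·(4,-3)/25² = (0.1984,-0.1488)
o4: d²=49 ≤ ρ²=54; F_rep = 31·(-7,0)/49² = (-0.0904,0.0000)
F = F_att + ΣF_rep = (17.1080,-34.1488)
Δp = p'−p = (3.4216,-6.8298); α = Δx/Fx = (3667532/1071875) / (3667532/214375) = 1/5
check: Δy/Fy = (-21343/3125) / (-21343/625) = 1/5 ✓

α = 1/5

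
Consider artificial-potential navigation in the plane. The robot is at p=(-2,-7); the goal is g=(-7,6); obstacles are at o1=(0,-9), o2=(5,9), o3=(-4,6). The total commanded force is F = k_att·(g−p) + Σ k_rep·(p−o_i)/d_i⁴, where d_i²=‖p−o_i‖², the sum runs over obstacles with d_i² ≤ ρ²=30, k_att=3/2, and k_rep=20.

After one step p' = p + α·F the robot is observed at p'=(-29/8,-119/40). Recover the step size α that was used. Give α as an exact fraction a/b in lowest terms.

F_att = 3/2·(g−p) = 3/2·(-5,13) = (-7.5000,19.5000)
o1: d²=8 ≤ ρ²=30; F_rep = 20·(-2,2)/8² = (-0.6250,0.6250)
o2: d²=305 > ρ²=30 → inactive
o3: d²=173 > ρ²=30 → inactive
F = F_att + ΣF_rep = (-8.1250,20.1250)
Δp = p'−p = (-1.6250,4.0250); α = Δx/Fx = (-13/8) / (-65/8) = 1/5
check: Δy/Fy = (161/40) / (161/8) = 1/5 ✓

α = 1/5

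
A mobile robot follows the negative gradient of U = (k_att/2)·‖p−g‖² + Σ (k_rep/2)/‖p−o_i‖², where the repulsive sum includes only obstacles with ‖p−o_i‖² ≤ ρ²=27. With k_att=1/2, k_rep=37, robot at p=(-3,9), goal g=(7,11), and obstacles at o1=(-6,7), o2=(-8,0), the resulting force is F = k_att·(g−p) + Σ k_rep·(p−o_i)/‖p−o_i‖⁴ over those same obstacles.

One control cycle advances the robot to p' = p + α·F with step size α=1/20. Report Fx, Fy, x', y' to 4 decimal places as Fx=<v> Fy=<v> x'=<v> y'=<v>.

Fx=5.6568 Fy=1.4379 x'=-2.7172 y'=9.0719

F_att = 1/2·(g−p) = 1/2·(10,2) = (5.0000,1.0000)
o1: d²=13 ≤ ρ²=27; F_rep = 37·(3,2)/13² = (0.6568,0.4379)
o2: d²=106 > ρ²=27 → inactive
F = F_att + ΣF_rep = (5.6568,1.4379)
p' = p + 1/20·F = (-2.7172,9.0719)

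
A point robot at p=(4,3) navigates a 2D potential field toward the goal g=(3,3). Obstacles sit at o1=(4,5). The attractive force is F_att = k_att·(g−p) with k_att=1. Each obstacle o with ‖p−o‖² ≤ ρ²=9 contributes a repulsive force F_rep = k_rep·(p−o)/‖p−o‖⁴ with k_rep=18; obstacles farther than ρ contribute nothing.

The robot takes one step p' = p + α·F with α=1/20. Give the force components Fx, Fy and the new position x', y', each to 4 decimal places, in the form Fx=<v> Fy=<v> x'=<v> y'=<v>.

Fx=-1.0000 Fy=-2.2500 x'=3.9500 y'=2.8875

F_att = 1·(g−p) = 1·(-1,0) = (-1.0000,0.0000)
o1: d²=4 ≤ ρ²=9; F_rep = 18·(0,-2)/4² = (0.0000,-2.2500)
F = F_att + ΣF_rep = (-1.0000,-2.2500)
p' = p + 1/20·F = (3.9500,2.8875)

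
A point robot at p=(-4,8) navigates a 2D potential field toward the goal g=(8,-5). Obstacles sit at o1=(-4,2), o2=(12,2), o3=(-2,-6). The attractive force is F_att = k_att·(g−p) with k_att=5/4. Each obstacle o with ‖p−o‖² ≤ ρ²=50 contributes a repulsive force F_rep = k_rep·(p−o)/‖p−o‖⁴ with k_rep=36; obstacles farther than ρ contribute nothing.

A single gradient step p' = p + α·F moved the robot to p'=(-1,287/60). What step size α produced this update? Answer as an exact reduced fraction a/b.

α = 1/5

F_att = 5/4·(g−p) = 5/4·(12,-13) = (15.0000,-16.2500)
o1: d²=36 ≤ ρ²=50; F_rep = 36·(0,6)/36² = (0.0000,0.1667)
o2: d²=292 > ρ²=50 → inactive
o3: d²=200 > ρ²=50 → inactive
F = F_att + ΣF_rep = (15.0000,-16.0833)
Δp = p'−p = (3.0000,-3.2167); α = Δx/Fx = (3) / (15) = 1/5
check: Δy/Fy = (-193/60) / (-193/12) = 1/5 ✓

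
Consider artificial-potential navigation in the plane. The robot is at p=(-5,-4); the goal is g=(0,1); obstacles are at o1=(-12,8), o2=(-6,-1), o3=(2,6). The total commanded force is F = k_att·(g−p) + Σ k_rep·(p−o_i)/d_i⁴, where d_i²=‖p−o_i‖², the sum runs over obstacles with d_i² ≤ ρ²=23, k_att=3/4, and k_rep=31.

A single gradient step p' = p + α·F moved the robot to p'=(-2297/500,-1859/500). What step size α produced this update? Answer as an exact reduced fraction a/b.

α = 1/10

F_att = 3/4·(g−p) = 3/4·(5,5) = (3.7500,3.7500)
o1: d²=193 > ρ²=23 → inactive
o2: d²=10 ≤ ρ²=23; F_rep = 31·(1,-3)/10² = (0.3100,-0.9300)
o3: d²=149 > ρ²=23 → inactive
F = F_att + ΣF_rep = (4.0600,2.8200)
Δp = p'−p = (0.4060,0.2820); α = Δx/Fx = (203/500) / (203/50) = 1/10
check: Δy/Fy = (141/500) / (141/50) = 1/10 ✓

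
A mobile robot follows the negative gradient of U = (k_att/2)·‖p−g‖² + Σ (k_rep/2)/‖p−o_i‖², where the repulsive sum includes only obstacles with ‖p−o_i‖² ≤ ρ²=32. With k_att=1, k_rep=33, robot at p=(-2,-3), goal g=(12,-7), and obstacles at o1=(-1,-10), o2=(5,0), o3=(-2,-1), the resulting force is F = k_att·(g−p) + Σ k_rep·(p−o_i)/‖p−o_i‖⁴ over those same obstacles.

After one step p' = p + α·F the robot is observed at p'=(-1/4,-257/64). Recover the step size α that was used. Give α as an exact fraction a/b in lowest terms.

F_att = 1·(g−p) = 1·(14,-4) = (14.0000,-4.0000)
o1: d²=50 > ρ²=32 → inactive
o2: d²=58 > ρ²=32 → inactive
o3: d²=4 ≤ ρ²=32; F_rep = 33·(0,-2)/4² = (0.0000,-4.1250)
F = F_att + ΣF_rep = (14.0000,-8.1250)
Δp = p'−p = (1.7500,-1.0156); α = Δx/Fx = (7/4) / (14) = 1/8
check: Δy/Fy = (-65/64) / (-65/8) = 1/8 ✓

α = 1/8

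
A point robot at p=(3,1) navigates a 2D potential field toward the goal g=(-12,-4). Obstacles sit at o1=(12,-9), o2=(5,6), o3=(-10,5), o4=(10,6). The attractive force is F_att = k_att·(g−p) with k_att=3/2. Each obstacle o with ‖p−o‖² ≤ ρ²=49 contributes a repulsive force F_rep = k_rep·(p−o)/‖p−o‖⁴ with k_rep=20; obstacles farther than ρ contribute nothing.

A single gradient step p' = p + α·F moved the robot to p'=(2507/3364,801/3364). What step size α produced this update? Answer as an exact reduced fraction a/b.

α = 1/10

F_att = 3/2·(g−p) = 3/2·(-15,-5) = (-22.5000,-7.5000)
o1: d²=181 > ρ²=49 → inactive
o2: d²=29 ≤ ρ²=49; F_rep = 20·(-2,-5)/29² = (-0.0476,-0.1189)
o3: d²=185 > ρ²=49 → inactive
o4: d²=74 > ρ²=49 → inactive
F = F_att + ΣF_rep = (-22.5476,-7.6189)
Δp = p'−p = (-2.2548,-0.7619); α = Δx/Fx = (-7585/3364) / (-37925/1682) = 1/10
check: Δy/Fy = (-2563/3364) / (-12815/1682) = 1/10 ✓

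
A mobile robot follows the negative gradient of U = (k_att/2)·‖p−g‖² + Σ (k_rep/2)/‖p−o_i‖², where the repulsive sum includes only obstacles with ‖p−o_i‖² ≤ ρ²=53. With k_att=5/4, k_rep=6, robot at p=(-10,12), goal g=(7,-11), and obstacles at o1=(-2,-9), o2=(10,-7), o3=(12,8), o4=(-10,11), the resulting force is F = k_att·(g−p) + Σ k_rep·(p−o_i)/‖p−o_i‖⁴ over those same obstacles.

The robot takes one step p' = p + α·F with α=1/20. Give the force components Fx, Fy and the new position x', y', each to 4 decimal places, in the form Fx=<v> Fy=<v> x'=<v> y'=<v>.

F_att = 5/4·(g−p) = 5/4·(17,-23) = (21.2500,-28.7500)
o1: d²=505 > ρ²=53 → inactive
o2: d²=761 > ρ²=53 → inactive
o3: d²=500 > ρ²=53 → inactive
o4: d²=1 ≤ ρ²=53; F_rep = 6·(0,1)/1² = (0.0000,6.0000)
F = F_att + ΣF_rep = (21.2500,-22.7500)
p' = p + 1/20·F = (-8.9375,10.8625)

Fx=21.2500 Fy=-22.7500 x'=-8.9375 y'=10.8625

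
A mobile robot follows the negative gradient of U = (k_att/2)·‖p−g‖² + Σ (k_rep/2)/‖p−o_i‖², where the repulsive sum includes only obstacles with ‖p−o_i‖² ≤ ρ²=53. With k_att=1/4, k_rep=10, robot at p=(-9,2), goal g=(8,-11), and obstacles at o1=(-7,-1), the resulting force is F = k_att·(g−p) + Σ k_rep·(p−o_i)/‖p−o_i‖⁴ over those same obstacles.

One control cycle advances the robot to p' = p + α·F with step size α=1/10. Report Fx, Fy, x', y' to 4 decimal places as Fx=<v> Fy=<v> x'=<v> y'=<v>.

F_att = 1/4·(g−p) = 1/4·(17,-13) = (4.2500,-3.2500)
o1: d²=13 ≤ ρ²=53; F_rep = 10·(-2,3)/13² = (-0.1183,0.1775)
F = F_att + ΣF_rep = (4.1317,-3.0725)
p' = p + 1/10·F = (-8.5868,1.6928)

Fx=4.1317 Fy=-3.0725 x'=-8.5868 y'=1.6928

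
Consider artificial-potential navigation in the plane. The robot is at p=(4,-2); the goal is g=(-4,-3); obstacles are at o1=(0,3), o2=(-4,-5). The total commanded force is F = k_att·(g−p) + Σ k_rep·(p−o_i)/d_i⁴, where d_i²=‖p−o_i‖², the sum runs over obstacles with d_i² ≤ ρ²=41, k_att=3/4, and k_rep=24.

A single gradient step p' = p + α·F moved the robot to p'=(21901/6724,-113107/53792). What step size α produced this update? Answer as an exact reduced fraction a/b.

F_att = 3/4·(g−p) = 3/4·(-8,-1) = (-6.0000,-0.7500)
o1: d²=41 ≤ ρ²=41; F_rep = 24·(4,-5)/41² = (0.0571,-0.0714)
o2: d²=73 > ρ²=41 → inactive
F = F_att + ΣF_rep = (-5.9429,-0.8214)
Δp = p'−p = (-0.7429,-0.1027); α = Δx/Fx = (-4995/6724) / (-9990/1681) = 1/8
check: Δy/Fy = (-5523/53792) / (-5523/6724) = 1/8 ✓

α = 1/8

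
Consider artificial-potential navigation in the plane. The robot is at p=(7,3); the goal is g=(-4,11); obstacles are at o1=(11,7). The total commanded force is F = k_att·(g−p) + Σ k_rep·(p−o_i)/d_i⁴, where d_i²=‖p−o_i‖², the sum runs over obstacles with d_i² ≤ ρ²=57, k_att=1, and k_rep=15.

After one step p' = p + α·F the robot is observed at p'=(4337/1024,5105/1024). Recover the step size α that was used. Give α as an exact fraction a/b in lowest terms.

F_att = 1·(g−p) = 1·(-11,8) = (-11.0000,8.0000)
o1: d²=32 ≤ ρ²=57; F_rep = 15·(-4,-4)/32² = (-0.0586,-0.0586)
F = F_att + ΣF_rep = (-11.0586,7.9414)
Δp = p'−p = (-2.7646,1.9854); α = Δx/Fx = (-2831/1024) / (-2831/256) = 1/4
check: Δy/Fy = (2033/1024) / (2033/256) = 1/4 ✓

α = 1/4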